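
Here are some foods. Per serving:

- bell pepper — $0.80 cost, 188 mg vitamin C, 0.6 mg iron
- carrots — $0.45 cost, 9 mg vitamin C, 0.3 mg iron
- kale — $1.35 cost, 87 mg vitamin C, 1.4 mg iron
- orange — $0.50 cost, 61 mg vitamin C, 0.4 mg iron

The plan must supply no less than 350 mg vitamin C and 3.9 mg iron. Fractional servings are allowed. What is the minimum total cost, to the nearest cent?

$3.92

This is a tiny linear program; its minimum lies at a vertex of the feasible set. List the vertices and price them.
bell pepper only: max(350/188, 3.9/0.6) = 6.5 servings → $5.20.
carrots only: max(350/9, 3.9/0.3) = 38.89 servings → $17.50.
kale only: max(350/87, 3.9/1.4) = 4.023 servings → $5.43.
orange only: max(350/61, 3.9/0.4) = 9.75 servings → $4.88.
bell pepper + carrots with both tight: 1.371 servings and 10.26 servings → $5.71.
bell pepper + kale with both tight: 0.7142 servings and 2.48 servings → $3.92.
bell pepper + orange: the both-tight solution has a negative serving — not a feasible corner.
carrots + kale: the both-tight solution has a negative serving — not a feasible corner.
carrots + orange with both tight: 6.66 servings and 4.755 servings → $5.37.
kale + orange with both tight: 1.935 servings and 2.978 servings → $4.10.
So the least-cost plan costs $3.92.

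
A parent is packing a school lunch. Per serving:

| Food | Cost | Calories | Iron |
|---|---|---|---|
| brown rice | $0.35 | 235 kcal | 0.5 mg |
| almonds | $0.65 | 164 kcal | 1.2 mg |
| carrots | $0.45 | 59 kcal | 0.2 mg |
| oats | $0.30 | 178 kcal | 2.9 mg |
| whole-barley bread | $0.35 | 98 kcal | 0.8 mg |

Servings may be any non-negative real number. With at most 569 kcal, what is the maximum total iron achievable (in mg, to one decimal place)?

Iron per kcal: oats 0.01629, whole-barley bread 0.008163, almonds 0.007317, carrots 0.00339, brown rice 0.002128.
With no serving limits, spend the whole calories allowance on oats: 569 kcal / 178 kcal × 2.9 mg = 9.3 mg.

9.3 mg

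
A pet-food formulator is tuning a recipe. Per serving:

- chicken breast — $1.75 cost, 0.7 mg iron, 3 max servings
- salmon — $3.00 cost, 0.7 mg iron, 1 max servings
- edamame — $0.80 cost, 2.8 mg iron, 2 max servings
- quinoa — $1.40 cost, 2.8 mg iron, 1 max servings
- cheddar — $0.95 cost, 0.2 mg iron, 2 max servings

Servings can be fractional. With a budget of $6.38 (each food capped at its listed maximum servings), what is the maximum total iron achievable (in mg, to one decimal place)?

Iron per dollar: edamame 3.5, quinoa 2, chicken breast 0.4, salmon 0.2333, cheddar 0.2105.
Take 2 servings of edamame: spends $1.60, +5.6 mg iron (running total 5.6 mg).
Take 1 serving of quinoa: spends $1.40, +2.8 mg iron (running total 8.4 mg).
Take 1.931 servings of chicken breast: spends $3.38, +1.4 mg iron (running total 9.8 mg).
Greedy by best ratio exhausts the cost allowance optimally: 9.8 mg.

9.8 mg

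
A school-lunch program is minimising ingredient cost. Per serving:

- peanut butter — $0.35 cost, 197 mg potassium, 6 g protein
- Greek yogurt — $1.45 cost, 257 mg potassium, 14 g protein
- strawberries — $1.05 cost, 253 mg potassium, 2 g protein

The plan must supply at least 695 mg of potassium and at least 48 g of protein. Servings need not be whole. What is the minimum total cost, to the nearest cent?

$2.80

An LP optimum is at a vertex; with two nutrient constraints at most two foods are used. Check each candidate.
peanut butter only: max(695/197, 48/6) = 8 servings → $2.80.
Greek yogurt only: max(695/257, 48/14) = 3.429 servings → $4.97.
strawberries only: max(695/253, 48/2) = 24 servings → $25.20.
peanut butter + Greek yogurt: the both-tight solution has a negative serving — not a feasible corner.
peanut butter + strawberries with both targets exact would need a negative amount; discard.
Greek yogurt + strawberries: intersection lies outside the first quadrant.
Cheapest feasible corner: $2.80.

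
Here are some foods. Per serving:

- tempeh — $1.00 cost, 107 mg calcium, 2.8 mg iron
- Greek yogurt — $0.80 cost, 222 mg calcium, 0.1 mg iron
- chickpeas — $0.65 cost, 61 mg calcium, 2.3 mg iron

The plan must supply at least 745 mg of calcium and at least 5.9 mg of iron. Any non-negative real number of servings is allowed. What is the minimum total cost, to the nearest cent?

At the optimum either one food covers both requirements or two foods hit both targets exactly; no other combination can be cheaper.
tempeh only: max(745/107, 5.9/2.8) = 6.963 servings → $6.96.
Greek yogurt only: max(745/222, 5.9/0.1) = 59 servings → $47.20.
chickpeas only: max(745/61, 5.9/2.3) = 12.21 servings → $7.94.
tempeh + Greek yogurt with both tight: 2.022 servings and 2.381 servings → $3.93.
tempeh + chickpeas: the both-tight solution has a negative serving — not a feasible corner.
Greek yogurt + chickpeas with both tight: 2.683 servings and 2.449 servings → $3.74.
So the least-cost plan costs $3.74.

$3.74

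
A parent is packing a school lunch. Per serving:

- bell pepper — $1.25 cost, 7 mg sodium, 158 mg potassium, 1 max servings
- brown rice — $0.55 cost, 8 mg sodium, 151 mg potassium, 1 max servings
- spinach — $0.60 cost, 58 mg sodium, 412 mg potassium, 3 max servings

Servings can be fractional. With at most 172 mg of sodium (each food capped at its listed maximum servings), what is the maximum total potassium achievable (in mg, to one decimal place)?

Potassium per mg sodium: bell pepper 22.57, brown rice 18.88, spinach 7.103.
Take 1 serving of bell pepper: uses 7 mg sodium, +158.0 mg potassium (running total 158.0 mg).
Take 1 serving of brown rice: uses 8 mg sodium, +151.0 mg potassium (running total 309.0 mg).
Take 2.707 servings of spinach: uses 157 mg sodium, +1115.2 mg potassium (running total 1424.2 mg).
Greedy by best ratio exhausts the sodium allowance optimally: 1424.2 mg.

1424.2 mg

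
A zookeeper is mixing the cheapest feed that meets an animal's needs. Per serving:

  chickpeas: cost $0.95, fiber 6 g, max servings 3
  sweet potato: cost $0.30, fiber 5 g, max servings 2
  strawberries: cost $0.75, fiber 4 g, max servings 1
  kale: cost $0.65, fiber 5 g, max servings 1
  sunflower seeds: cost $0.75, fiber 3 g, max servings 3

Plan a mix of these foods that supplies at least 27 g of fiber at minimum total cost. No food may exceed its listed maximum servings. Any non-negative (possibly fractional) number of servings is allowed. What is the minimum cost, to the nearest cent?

Cost per g of fiber: sweet potato $0.0600, kale $0.1300, chickpeas $0.1583, strawberries $0.1875, sunflower seeds $0.2500.
Take 2 servings of sweet potato: +10.0 g fiber for $0.60 (total $0.60, still need 17.0 g).
Take 1 serving of kale: +5.0 g fiber for $0.65 (total $1.25, still need 12.0 g).
Take 2 servings of chickpeas: +12.0 g fiber for $1.90 (total $3.15, still need 0.0 g).
Filling from the cheapest source first is optimal under one linear minimum: $3.15.

$3.15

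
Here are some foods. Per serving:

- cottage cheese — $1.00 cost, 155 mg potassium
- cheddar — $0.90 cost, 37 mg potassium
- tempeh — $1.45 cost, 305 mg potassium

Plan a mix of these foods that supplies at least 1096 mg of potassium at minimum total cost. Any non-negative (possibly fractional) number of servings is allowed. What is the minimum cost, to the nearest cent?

Cost per mg of potassium: tempeh $0.0048, cottage cheese $0.0065, cheddar $0.0243.
With no serving limits, use only tempeh: 1096 mg / 305 mg = 3.593 servings × $1.45 = $5.21.

$5.21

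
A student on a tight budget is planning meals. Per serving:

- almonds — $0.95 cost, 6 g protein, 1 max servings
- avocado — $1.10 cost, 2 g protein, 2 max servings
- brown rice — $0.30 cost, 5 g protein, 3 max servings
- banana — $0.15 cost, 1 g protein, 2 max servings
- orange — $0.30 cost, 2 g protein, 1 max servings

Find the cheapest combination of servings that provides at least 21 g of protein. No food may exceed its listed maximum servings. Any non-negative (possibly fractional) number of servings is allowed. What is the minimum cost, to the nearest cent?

$1.82

Cost per g of protein: brown rice $0.0600, banana $0.1500, orange $0.1500, almonds $0.1583, avocado $0.5500.
Take 3 servings of brown rice: +15.0 g protein for $0.90 (total $0.90, still need 6.0 g).
Take 2 servings of banana: +2.0 g protein for $0.30 (total $1.20, still need 4.0 g).
Take 1 serving of orange: +2.0 g protein for $0.30 (total $1.50, still need 2.0 g).
Take 0.3333 servings of almonds: +2.0 g protein for $0.32 (total $1.82, still need 0.0 g).
Greedy by cheapest-per-g is optimal for a single linear constraint, so the minimum cost is $1.82.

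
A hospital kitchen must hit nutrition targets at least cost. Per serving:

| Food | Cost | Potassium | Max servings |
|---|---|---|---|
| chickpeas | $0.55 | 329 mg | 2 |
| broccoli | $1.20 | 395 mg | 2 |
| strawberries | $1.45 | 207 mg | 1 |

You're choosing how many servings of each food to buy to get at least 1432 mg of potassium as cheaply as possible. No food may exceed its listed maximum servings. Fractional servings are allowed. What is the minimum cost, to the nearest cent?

Cost per mg of potassium: chickpeas $0.0017, broccoli $0.0030, strawberries $0.0070.
Take 2 servings of chickpeas: +658.0 mg potassium for $1.10 (total $1.10, still need 774.0 mg).
Take 1.959 servings of broccoli: +774.0 mg potassium for $2.35 (total $3.45, still need 0.0 mg).
Greedy by cheapest-per-mg is optimal for a single linear constraint, so the minimum cost is $3.45.

$3.45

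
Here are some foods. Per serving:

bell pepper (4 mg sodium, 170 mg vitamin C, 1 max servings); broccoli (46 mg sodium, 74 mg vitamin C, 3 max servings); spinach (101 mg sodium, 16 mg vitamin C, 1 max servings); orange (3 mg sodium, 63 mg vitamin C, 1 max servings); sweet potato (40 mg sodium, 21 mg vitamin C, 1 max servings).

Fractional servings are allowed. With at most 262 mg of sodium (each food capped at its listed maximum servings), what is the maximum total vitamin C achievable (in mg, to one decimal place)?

488.2 mg

Vitamin C per mg sodium: bell pepper 42.5, orange 21, broccoli 1.609, sweet potato 0.525, spinach 0.1584.
Take 1 serving of bell pepper: uses 4 mg sodium, +170.0 mg vitamin C (running total 170.0 mg).
Take 1 serving of orange: uses 3 mg sodium, +63.0 mg vitamin C (running total 233.0 mg).
Take 3 servings of broccoli: uses 138 mg sodium, +222.0 mg vitamin C (running total 455.0 mg).
Take 1 serving of sweet potato: uses 40 mg sodium, +21.0 mg vitamin C (running total 476.0 mg).
Take 0.7624 servings of spinach: uses 77 mg sodium, +12.2 mg vitamin C (running total 488.2 mg).
Greedy by best ratio exhausts the sodium allowance optimally: 488.2 mg.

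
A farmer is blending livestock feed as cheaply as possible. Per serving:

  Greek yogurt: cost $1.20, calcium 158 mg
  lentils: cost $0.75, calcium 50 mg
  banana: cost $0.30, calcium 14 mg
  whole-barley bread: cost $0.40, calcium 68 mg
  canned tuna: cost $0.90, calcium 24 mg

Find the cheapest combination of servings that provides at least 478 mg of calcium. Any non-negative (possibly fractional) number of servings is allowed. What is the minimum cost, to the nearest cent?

Cost per mg of calcium: whole-barley bread $0.0059, Greek yogurt $0.0076, lentils $0.0150, banana $0.0214, canned tuna $0.0375.
With no serving limits, use only whole-barley bread: 478 mg / 68 mg = 7.029 servings × $0.40 = $2.81.

$2.81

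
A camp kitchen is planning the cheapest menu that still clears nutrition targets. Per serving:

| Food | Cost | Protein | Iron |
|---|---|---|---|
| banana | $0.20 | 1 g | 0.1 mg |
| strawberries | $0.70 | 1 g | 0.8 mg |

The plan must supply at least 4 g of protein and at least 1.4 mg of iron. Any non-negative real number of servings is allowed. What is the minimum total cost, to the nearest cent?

For a min-cost LP with two ≥-constraints, a basic feasible solution has at most two positive variables.
banana only: max(4/1, 1.4/0.1) = 14 servings → $2.80.
strawberries only: max(4/1, 1.4/0.8) = 4 servings → $2.80.
banana + strawberries with both tight: 2.571 servings and 1.429 servings → $1.51.
So the least-cost plan costs $1.51.

$1.51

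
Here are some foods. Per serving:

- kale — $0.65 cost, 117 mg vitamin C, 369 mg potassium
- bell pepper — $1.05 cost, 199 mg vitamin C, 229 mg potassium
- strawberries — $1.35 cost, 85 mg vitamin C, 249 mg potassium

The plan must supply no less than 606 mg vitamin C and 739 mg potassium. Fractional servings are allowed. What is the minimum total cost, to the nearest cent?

$3.20

Compare the cost at each extreme point of the feasible region.
kale only: max(606/117, 739/369) = 5.179 servings → $3.37.
bell pepper only: max(606/199, 739/229) = 3.227 servings → $3.39.
strawberries only: max(606/85, 739/249) = 7.129 servings → $9.62.
kale + bell pepper with both tight: 0.1777 servings and 2.941 servings → $3.20.
kale + strawberries: the both-tight solution has a negative serving — not a feasible corner.
bell pepper + strawberries with both tight: 2.928 servings and 0.2754 servings → $3.45.
Cheapest feasible corner: $3.20.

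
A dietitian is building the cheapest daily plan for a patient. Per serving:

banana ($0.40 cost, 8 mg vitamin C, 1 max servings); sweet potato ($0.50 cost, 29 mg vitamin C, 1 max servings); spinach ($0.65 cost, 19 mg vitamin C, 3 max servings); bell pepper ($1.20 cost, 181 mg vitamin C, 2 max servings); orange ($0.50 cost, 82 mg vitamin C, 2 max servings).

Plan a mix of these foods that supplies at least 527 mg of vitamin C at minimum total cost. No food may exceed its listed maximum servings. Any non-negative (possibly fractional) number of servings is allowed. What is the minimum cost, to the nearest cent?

$3.42

Cost per mg of vitamin C: orange $0.0061, bell pepper $0.0066, sweet potato $0.0172, spinach $0.0342, banana $0.0500.
Take 2 servings of orange: +164.0 mg vitamin C for $1.00 (total $1.00, still need 363.0 mg).
Take 2 servings of bell pepper: +362.0 mg vitamin C for $2.40 (total $3.40, still need 1.0 mg).
Take 0.03448 servings of sweet potato: +1.0 mg vitamin C for $0.02 (total $3.42, still need 0.0 mg).
Filling from the cheapest source first is optimal under one linear minimum: $3.42.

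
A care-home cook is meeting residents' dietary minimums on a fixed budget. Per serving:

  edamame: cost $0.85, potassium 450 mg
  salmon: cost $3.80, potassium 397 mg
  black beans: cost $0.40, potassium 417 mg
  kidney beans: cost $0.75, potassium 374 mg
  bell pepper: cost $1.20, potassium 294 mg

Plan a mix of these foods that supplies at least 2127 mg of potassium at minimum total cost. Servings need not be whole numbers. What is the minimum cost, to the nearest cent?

$2.04

Cost per mg of potassium: black beans $0.0010, edamame $0.0019, kidney beans $0.0020, bell pepper $0.0041, salmon $0.0096.
With no serving limits, use only black beans: 2127 mg / 417 mg = 5.101 servings × $0.40 = $2.04.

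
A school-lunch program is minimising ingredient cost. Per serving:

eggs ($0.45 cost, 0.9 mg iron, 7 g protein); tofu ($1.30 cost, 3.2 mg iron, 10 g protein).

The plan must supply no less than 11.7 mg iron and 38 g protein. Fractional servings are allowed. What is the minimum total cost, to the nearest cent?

$4.78

Check every corner: each single food scaled to meet both minima, and each pair solved so both constraints bind.
eggs only: max(11.7/0.9, 38/7) = 13 servings → $5.85.
tofu only: max(11.7/3.2, 38/10) = 3.8 servings → $4.94.
eggs + tofu with both tight: 0.3433 servings and 3.56 servings → $4.78.
The minimum over all feasible corners is $4.78.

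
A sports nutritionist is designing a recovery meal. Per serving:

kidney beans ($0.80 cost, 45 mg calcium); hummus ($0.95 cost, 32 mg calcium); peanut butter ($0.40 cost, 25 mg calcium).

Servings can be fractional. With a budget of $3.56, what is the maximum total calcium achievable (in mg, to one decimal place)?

Calcium per dollar: peanut butter 62.5, kidney beans 56.25, hummus 33.68.
With no serving limits, spend the whole cost allowance on peanut butter: $3.56 / $0.40 × 25 mg = 222.5 mg.

222.5 mg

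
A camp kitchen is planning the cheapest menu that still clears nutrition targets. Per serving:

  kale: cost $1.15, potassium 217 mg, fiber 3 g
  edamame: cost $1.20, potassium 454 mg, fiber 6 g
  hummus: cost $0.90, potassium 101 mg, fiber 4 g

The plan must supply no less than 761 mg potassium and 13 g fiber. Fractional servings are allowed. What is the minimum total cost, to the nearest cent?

$2.60

Minimising a linear cost over {potassium ≥ 761, fiber ≥ 13, servings ≥ 0} — the optimum is at a vertex, using one or two foods.
kale only: max(761/217, 13/3) = 4.333 servings → $4.98.
edamame only: max(761/454, 13/6) = 2.167 servings → $2.60.
hummus only: max(761/101, 13/4) = 7.535 servings → $6.78.
kale + edamame with both targets exact would need a negative amount; discard.
kale + hummus with both tight: 3.064 servings and 0.9522 servings → $4.38.
edamame + hummus with both tight: 1.431 servings and 1.104 servings → $2.71.
Cheapest feasible corner: $2.60.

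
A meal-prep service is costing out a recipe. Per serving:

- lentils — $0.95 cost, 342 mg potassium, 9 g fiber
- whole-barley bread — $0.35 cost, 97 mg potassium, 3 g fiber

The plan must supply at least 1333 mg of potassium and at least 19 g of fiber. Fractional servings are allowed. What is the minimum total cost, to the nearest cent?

$3.70

This is a tiny linear program; its minimum lies at a vertex of the feasible set. List the vertices and price them.
lentils only: max(1333/342, 19/9) = 3.898 servings → $3.70.
whole-barley bread only: max(1333/97, 19/3) = 13.74 servings → $4.81.
lentils + whole-barley bread: intersection lies outside the first quadrant.
Cheapest feasible corner: $3.70.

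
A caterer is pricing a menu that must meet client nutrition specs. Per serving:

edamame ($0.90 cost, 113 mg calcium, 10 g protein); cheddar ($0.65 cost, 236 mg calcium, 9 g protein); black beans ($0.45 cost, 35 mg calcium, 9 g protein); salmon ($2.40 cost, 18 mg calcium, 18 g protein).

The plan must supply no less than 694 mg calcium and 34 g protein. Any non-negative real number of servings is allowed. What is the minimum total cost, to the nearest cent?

$2.26

Minimising a linear cost over {calcium ≥ 694, protein ≥ 34, servings ≥ 0} — the optimum is at a vertex, using one or two foods.
edamame only: max(694/113, 34/10) = 6.142 servings → $5.53.
cheddar only: max(694/236, 34/9) = 3.778 servings → $2.46.
black beans only: max(694/35, 34/9) = 19.83 servings → $8.92.
salmon only: max(694/18, 34/18) = 38.56 servings → $92.53.
edamame + cheddar with both tight: 1.324 servings and 2.307 servings → $2.69.
edamame + black beans: intersection lies outside the first quadrant.
edamame + salmon: the both-tight solution has a negative serving — not a feasible corner.
cheddar + black beans with both tight: 2.795 servings and 0.9829 servings → $2.26.
cheddar + salmon with both tight: 2.907 servings and 0.4351 servings → $2.93.
black beans + salmon: intersection lies outside the first quadrant.
So the least-cost plan costs $2.26.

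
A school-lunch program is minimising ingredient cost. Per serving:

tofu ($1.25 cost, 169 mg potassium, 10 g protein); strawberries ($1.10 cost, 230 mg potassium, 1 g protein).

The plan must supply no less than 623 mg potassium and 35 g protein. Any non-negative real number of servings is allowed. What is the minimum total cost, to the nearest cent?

Compare the cost at each extreme point of the feasible region.
tofu only: max(623/169, 35/10) = 3.686 servings → $4.61.
strawberries only: max(623/230, 35/1) = 35 servings → $38.50.
tofu + strawberries with both tight: 3.485 servings and 0.1478 servings → $4.52.
The minimum over all feasible corners is $4.52.

$4.52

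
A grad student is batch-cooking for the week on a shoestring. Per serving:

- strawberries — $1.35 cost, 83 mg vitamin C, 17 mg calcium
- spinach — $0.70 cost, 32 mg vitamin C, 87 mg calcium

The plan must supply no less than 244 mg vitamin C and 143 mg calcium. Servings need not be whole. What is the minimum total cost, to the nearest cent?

For a min-cost LP with two ≥-constraints, a basic feasible solution has at most two positive variables.
strawberries only: max(244/83, 143/17) = 8.412 servings → $11.36.
spinach only: max(244/32, 143/87) = 7.625 servings → $5.34.
strawberries + spinach with both tight: 2.494 servings and 1.156 servings → $4.18.
The minimum over all feasible corners is $4.18.

$4.18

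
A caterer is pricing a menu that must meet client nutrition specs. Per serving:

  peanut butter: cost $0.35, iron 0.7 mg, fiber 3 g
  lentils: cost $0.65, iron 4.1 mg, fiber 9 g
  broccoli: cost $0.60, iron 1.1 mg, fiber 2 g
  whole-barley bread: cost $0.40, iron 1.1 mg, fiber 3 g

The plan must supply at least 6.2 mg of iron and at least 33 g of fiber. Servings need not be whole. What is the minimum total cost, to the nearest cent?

$2.38

With two linear requirements the optimum uses one or two foods; enumerate the corners.
peanut butter only: max(6.2/0.7, 33/3) = 11 servings → $3.85.
lentils only: max(6.2/4.1, 33/9) = 3.667 servings → $2.38.
broccoli only: max(6.2/1.1, 33/2) = 16.5 servings → $9.90.
whole-barley bread only: max(6.2/1.1, 33/3) = 11 servings → $4.40.
peanut butter + lentils with both targets exact would need a negative amount; discard.
peanut butter + broccoli: the both-tight solution has a negative serving — not a feasible corner.
peanut butter + whole-barley bread: intersection lies outside the first quadrant.
lentils + broccoli with both targets exact would need a negative amount; discard.
lentils + whole-barley bread with both targets exact would need a negative amount; discard.
broccoli + whole-barley bread: the both-tight solution has a negative serving — not a feasible corner.
So the least-cost plan costs $2.38.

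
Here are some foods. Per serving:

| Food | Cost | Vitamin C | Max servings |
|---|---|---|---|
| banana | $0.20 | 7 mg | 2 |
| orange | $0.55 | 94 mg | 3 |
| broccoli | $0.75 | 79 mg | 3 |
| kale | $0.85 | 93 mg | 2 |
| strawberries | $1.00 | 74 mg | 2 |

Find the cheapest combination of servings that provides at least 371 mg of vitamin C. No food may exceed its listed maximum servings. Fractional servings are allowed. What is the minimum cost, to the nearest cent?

$2.46

Cost per mg of vitamin C: orange $0.0059, kale $0.0091, broccoli $0.0095, strawberries $0.0135, banana $0.0286.
Take 3 servings of orange: +282.0 mg vitamin C for $1.65 (total $1.65, still need 89.0 mg).
Take 0.957 servings of kale: +89.0 mg vitamin C for $0.81 (total $2.46, still need 0.0 mg).
Greedy by cheapest-per-mg is optimal for a single linear constraint, so the minimum cost is $2.46.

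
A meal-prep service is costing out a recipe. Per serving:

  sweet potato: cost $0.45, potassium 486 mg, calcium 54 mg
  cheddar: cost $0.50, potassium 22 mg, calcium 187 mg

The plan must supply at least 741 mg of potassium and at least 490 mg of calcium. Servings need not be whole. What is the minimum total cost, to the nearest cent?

$1.75

For a min-cost LP with two ≥-constraints, a basic feasible solution has at most two positive variables.
sweet potato only: max(741/486, 490/54) = 9.074 servings → $4.08.
cheddar only: max(741/22, 490/187) = 33.68 servings → $16.84.
sweet potato + cheddar with both tight: 1.425 servings and 2.209 servings → $1.75.
The minimum over all feasible corners is $1.75.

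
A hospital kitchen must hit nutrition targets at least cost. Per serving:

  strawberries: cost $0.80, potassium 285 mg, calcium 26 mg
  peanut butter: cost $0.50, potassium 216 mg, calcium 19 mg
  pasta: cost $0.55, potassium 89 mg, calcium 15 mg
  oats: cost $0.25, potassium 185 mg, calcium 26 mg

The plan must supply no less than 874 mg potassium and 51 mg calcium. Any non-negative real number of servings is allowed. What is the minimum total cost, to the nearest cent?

An LP optimum is at a vertex; with two nutrient constraints at most two foods are used. Check each candidate.
strawberries only: max(874/285, 51/26) = 3.067 servings → $2.45.
peanut butter only: max(874/216, 51/19) = 4.046 servings → $2.02.
pasta only: max(874/89, 51/15) = 9.82 servings → $5.40.
oats only: max(874/185, 51/26) = 4.724 servings → $1.18.
strawberries + peanut butter: the both-tight solution has a negative serving — not a feasible corner.
strawberries + pasta with both targets exact would need a negative amount; discard.
strawberries + oats with both targets exact would need a negative amount; discard.
peanut butter + pasta: the both-tight solution has a negative serving — not a feasible corner.
peanut butter + oats: the both-tight solution has a negative serving — not a feasible corner.
pasta + oats: intersection lies outside the first quadrant.
The minimum over all feasible corners is $1.18.

$1.18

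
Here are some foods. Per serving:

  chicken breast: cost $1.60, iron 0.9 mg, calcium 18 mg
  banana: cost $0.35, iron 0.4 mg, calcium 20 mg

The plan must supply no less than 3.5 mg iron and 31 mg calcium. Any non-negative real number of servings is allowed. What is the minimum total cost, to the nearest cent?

$3.06

The cheapest plan sits at a corner of the feasible region — with two constraints it uses at most two foods.
chicken breast only: max(3.5/0.9, 31/18) = 3.889 servings → $6.22.
banana only: max(3.5/0.4, 31/20) = 8.75 servings → $3.06.
chicken breast + banana with both targets exact would need a negative amount; discard.
The minimum over all feasible corners is $3.06.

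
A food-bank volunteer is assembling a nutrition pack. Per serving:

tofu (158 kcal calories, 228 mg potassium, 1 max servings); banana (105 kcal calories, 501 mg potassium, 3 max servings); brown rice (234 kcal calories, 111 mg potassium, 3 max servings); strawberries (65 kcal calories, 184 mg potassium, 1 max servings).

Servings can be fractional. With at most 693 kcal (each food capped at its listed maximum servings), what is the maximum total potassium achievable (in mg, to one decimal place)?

1988.5 mg

Potassium per kcal: banana 4.771, strawberries 2.831, tofu 1.443, brown rice 0.4744.
Take 3 servings of banana: uses 315 kcal, +1503.0 mg potassium (running total 1503.0 mg).
Take 1 serving of strawberries: uses 65 kcal, +184.0 mg potassium (running total 1687.0 mg).
Take 1 serving of tofu: uses 158 kcal, +228.0 mg potassium (running total 1915.0 mg).
Take 0.6624 servings of brown rice: uses 155 kcal, +73.5 mg potassium (running total 1988.5 mg).
Filling greedily by potassium-per-kcal is optimal for one linear limit, giving 1988.5 mg.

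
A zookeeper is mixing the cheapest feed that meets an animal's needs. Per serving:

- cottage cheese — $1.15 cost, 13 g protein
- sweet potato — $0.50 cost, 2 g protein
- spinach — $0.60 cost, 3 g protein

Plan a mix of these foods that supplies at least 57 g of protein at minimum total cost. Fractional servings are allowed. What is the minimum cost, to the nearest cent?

Cost per g of protein: cottage cheese $0.0885, spinach $0.2000, sweet potato $0.2500.
With no serving limits, use only cottage cheese: 57 g / 13 g = 4.385 servings × $1.15 = $5.04.

$5.04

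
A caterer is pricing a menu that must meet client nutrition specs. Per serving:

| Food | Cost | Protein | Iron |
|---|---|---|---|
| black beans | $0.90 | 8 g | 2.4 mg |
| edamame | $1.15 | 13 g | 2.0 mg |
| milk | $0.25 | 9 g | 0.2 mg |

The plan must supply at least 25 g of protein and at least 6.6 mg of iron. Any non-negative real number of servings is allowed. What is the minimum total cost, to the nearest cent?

$2.54

black beans only: max(25/8, 6.6/2.4) = 3.125 servings → $2.81.
edamame only: max(25/13, 6.6/2.0) = 3.3 servings → $3.79.
milk only: max(25/9, 6.6/0.2) = 33 servings → $8.25.
black beans + edamame with both tight: 2.355 servings and 0.4737 servings → $2.66.
black beans + milk with both tight: 2.72 servings and 0.36 servings → $2.54.
edamame + milk: the both-tight solution has a negative serving — not a feasible corner.
The minimum over all feasible corners is $2.54.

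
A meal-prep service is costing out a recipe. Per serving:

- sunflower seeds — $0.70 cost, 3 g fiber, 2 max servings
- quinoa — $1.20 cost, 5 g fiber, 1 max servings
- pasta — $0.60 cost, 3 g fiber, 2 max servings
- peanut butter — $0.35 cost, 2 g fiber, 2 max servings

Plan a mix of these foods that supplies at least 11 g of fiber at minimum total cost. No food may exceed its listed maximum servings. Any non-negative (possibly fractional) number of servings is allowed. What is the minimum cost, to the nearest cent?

Cost per g of fiber: peanut butter $0.1750, pasta $0.2000, sunflower seeds $0.2333, quinoa $0.2400.
Take 2 servings of peanut butter: +4.0 g fiber for $0.70 (total $0.70, still need 7.0 g).
Take 2 servings of pasta: +6.0 g fiber for $1.20 (total $1.90, still need 1.0 g).
Take 0.3333 servings of sunflower seeds: +1.0 g fiber for $0.23 (total $2.13, still need 0.0 g).
Greedy by cheapest-per-g is optimal for a single linear constraint, so the minimum cost is $2.13.

$2.13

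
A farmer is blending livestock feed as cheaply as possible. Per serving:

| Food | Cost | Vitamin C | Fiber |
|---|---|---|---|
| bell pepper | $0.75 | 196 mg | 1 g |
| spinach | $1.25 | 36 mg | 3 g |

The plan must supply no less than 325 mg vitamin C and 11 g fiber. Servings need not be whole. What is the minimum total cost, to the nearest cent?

With two linear requirements the optimum uses one or two foods; enumerate the corners.
bell pepper only: max(325/196, 11/1) = 11 servings → $8.25.
spinach only: max(325/36, 11/3) = 9.028 servings → $11.28.
bell pepper + spinach with both tight: 1.049 servings and 3.317 servings → $4.93.
The minimum over all feasible corners is $4.93.

$4.93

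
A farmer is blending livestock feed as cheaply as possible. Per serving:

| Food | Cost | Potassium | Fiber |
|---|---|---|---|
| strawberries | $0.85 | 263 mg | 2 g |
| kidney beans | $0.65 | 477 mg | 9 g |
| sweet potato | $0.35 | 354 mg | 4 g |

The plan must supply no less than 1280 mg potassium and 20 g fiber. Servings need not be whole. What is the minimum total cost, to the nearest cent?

$1.54

With two linear requirements the optimum uses one or two foods; enumerate the corners.
strawberries only: max(1280/263, 20/2) = 10 servings → $8.50.
kidney beans only: max(1280/477, 20/9) = 2.683 servings → $1.74.
sweet potato only: max(1280/354, 20/4) = 5 servings → $1.75.
strawberries + kidney beans with both tight: 1.401 servings and 1.911 servings → $2.43.
strawberries + sweet potato with both targets exact would need a negative amount; discard.
kidney beans + sweet potato with both tight: 1.534 servings and 1.549 servings → $1.54.
Cheapest feasible corner: $1.54.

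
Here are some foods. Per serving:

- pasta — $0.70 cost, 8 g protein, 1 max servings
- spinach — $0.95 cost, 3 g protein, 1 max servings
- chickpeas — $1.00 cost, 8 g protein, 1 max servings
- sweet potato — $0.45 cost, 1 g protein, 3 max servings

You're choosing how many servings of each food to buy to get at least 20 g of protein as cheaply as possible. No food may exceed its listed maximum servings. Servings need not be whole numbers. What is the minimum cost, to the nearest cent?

Cost per g of protein: pasta $0.0875, chickpeas $0.1250, spinach $0.3167, sweet potato $0.4500.
Take 1 serving of pasta: +8.0 g protein for $0.70 (total $0.70, still need 12.0 g).
Take 1 serving of chickpeas: +8.0 g protein for $1.00 (total $1.70, still need 4.0 g).
Take 1 serving of spinach: +3.0 g protein for $0.95 (total $2.65, still need 1.0 g).
Take 1 serving of sweet potato: +1.0 g protein for $0.45 (total $3.10, still need 0.0 g).
Filling from the cheapest source first is optimal under one linear minimum: $3.10.

$3.10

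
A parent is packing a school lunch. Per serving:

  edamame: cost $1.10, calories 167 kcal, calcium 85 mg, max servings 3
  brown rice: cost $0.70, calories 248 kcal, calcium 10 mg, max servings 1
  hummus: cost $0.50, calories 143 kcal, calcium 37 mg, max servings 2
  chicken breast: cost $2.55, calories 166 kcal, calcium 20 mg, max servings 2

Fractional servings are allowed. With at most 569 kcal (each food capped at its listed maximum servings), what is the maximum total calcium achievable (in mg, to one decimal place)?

Calcium per kcal: edamame 0.509, hummus 0.2587, chicken breast 0.1205, brown rice 0.04032.
Take 3 servings of edamame: uses 501 kcal, +255.0 mg calcium (running total 255.0 mg).
Take 0.4755 servings of hummus: uses 68 kcal, +17.6 mg calcium (running total 272.6 mg).
Filling greedily by calcium-per-kcal is optimal for one linear limit, giving 272.6 mg.

272.6 mg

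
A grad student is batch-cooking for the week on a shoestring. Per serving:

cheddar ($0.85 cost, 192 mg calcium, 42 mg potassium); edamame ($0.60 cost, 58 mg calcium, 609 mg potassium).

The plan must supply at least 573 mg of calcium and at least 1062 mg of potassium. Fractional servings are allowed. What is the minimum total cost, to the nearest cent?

$3.08

A basic optimal solution has at most two foods positive. Try each food alone and each pair with both targets met exactly.
cheddar only: max(573/192, 1062/42) = 25.29 servings → $21.49.
edamame only: max(573/58, 1062/609) = 9.879 servings → $5.93.
cheddar + edamame with both tight: 2.51 servings and 1.571 servings → $3.08.
Cheapest feasible corner: $3.08.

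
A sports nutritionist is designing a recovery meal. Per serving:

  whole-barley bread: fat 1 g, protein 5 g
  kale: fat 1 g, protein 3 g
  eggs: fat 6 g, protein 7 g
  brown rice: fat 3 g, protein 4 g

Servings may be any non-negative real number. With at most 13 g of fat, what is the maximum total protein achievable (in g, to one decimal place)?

65.0 g

Protein per g fat: whole-barley bread 5, kale 3, brown rice 1.333, eggs 1.167.
With no serving limits, spend the whole fat allowance on whole-barley bread: 13 g / 1 g × 5 g = 65.0 g.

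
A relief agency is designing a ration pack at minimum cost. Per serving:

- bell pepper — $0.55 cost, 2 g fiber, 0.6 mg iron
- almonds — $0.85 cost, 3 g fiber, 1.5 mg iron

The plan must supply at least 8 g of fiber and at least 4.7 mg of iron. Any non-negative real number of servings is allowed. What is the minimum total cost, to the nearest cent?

Check every corner: each single food scaled to meet both minima, and each pair solved so both constraints bind.
bell pepper only: max(8/2, 4.7/0.6) = 7.833 servings → $4.31.
almonds only: max(8/3, 4.7/1.5) = 3.133 servings → $2.66.
bell pepper + almonds: the both-tight solution has a negative serving — not a feasible corner.
So the least-cost plan costs $2.66.

$2.66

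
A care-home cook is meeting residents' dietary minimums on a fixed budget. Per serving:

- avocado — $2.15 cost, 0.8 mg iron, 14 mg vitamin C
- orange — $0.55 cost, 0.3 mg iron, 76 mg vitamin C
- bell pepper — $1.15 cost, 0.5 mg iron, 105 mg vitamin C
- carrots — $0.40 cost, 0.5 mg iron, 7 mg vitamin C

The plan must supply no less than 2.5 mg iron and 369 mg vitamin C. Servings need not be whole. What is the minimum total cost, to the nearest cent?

$3.44

At the optimum either one food covers both requirements or two foods hit both targets exactly; no other combination can be cheaper.
avocado only: max(2.5/0.8, 369/14) = 26.36 servings → $56.67.
orange only: max(2.5/0.3, 369/76) = 8.333 servings → $4.58.
bell pepper only: max(2.5/0.5, 369/105) = 5 servings → $5.75.
carrots only: max(2.5/0.5, 369/7) = 52.71 servings → $21.09.
avocado + orange with both tight: 1.401 servings and 4.597 servings → $5.54.
avocado + bell pepper with both tight: 1.013 servings and 3.379 servings → $6.06.
avocado + carrots: the both-tight solution has a negative serving — not a feasible corner.
orange + bell pepper: the both-tight solution has a negative serving — not a feasible corner.
orange + carrots with both tight: 4.652 servings and 2.209 servings → $3.44.
bell pepper + carrots with both tight: 3.408 servings and 1.592 servings → $4.56.
So the least-cost plan costs $3.44.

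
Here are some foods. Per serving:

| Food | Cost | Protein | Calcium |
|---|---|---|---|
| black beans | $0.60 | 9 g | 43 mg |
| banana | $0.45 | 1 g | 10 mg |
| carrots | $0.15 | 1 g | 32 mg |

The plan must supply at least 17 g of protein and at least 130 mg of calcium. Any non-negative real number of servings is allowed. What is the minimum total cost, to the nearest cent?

$1.28

A basic optimal solution has at most two foods positive. Try each food alone and each pair with both targets met exactly.
black beans only: max(17/9, 130/43) = 3.023 servings → $1.81.
banana only: max(17/1, 130/10) = 17 servings → $7.65.
carrots only: max(17/1, 130/32) = 17 servings → $2.55.
black beans + banana with both tight: 0.8511 servings and 9.34 servings → $4.71.
black beans + carrots with both tight: 1.69 servings and 1.792 servings → $1.28.
banana + carrots: the both-tight solution has a negative serving — not a feasible corner.
Cheapest feasible corner: $1.28.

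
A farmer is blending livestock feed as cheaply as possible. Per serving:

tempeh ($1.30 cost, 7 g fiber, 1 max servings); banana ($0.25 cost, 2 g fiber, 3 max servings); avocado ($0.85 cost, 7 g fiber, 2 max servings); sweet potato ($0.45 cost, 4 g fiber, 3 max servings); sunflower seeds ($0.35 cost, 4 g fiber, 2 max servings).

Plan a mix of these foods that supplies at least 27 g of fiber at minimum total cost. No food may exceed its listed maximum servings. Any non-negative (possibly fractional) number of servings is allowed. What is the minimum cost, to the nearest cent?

Cost per g of fiber: sunflower seeds $0.0875, sweet potato $0.1125, avocado $0.1214, banana $0.1250, tempeh $0.1857.
Take 2 servings of sunflower seeds: +8.0 g fiber for $0.70 (total $0.70, still need 19.0 g).
Take 3 servings of sweet potato: +12.0 g fiber for $1.35 (total $2.05, still need 7.0 g).
Take 1 serving of avocado: +7.0 g fiber for $0.85 (total $2.90, still need 0.0 g).
Greedy by cheapest-per-g is optimal for a single linear constraint, so the minimum cost is $2.90.

$2.90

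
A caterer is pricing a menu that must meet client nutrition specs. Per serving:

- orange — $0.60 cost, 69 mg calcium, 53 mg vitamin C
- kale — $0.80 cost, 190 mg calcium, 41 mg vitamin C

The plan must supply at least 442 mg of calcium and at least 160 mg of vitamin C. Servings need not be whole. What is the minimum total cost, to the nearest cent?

Check every corner: each single food scaled to meet both minima, and each pair solved so both constraints bind.
orange only: max(442/69, 160/53) = 6.406 servings → $3.84.
kale only: max(442/190, 160/41) = 3.902 servings → $3.12.
orange + kale with both tight: 1.696 servings and 1.711 servings → $2.39.
Cheapest feasible corner: $2.39.

$2.39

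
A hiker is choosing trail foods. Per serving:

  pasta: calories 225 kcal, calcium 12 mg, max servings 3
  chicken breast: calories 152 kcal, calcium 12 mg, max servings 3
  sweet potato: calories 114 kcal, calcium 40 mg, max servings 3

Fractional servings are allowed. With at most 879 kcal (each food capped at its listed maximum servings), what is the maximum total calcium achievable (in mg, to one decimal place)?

Calcium per kcal: sweet potato 0.3509, chicken breast 0.07895, pasta 0.05333.
Take 3 servings of sweet potato: uses 342 kcal, +120.0 mg calcium (running total 120.0 mg).
Take 3 servings of chicken breast: uses 456 kcal, +36.0 mg calcium (running total 156.0 mg).
Take 0.36 servings of pasta: uses 81 kcal, +4.3 mg calcium (running total 160.3 mg).
Greedy by best ratio exhausts the calories allowance optimally: 160.3 mg.

160.3 mg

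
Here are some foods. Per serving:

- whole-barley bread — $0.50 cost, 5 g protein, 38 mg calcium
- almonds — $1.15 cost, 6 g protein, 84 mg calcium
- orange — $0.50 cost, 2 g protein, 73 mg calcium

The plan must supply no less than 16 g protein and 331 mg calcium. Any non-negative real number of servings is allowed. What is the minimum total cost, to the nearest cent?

$2.69

whole-barley bread only: max(16/5, 331/38) = 8.711 servings → $4.36.
almonds only: max(16/6, 331/84) = 3.94 servings → $4.53.
orange only: max(16/2, 331/73) = 8 servings → $4.00.
whole-barley bread + almonds: intersection lies outside the first quadrant.
whole-barley bread + orange with both tight: 1.751 servings and 3.623 servings → $2.69.
almonds + orange with both tight: 1.874 servings and 2.378 servings → $3.34.
The minimum over all feasible corners is $2.69.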